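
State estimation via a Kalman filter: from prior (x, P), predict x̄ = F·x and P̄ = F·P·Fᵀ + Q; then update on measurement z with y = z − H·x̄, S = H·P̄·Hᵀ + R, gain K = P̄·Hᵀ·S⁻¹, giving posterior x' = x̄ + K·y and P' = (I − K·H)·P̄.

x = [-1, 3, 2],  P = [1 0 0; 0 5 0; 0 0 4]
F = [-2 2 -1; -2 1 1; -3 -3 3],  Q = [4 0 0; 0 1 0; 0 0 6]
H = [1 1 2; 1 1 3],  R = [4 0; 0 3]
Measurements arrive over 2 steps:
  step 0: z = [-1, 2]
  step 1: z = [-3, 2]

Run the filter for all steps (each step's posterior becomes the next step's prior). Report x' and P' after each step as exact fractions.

step 0: x̄ = F·x = [6, 7, 0]
step 0: P̄ = F·P·Fᵀ + Q = [32 10 -36; 10 14 3; -36 3 96]
step 0: y = z − H·x̄ = [-14, -11]
step 0: S = H·P̄·Hᵀ + R = [322 477; 477 735]
step 0: K = P̄·Hᵀ·S⁻¹ = [3144/3047 -2314/3047; 2103/3047 -1228/3047; -1590/3047 2089/3047]
step 0: x' = x̄ + K·y = [-280/3047, 5395/3047, -719/3047]
step 0: P' = (I − K·H)·P̄ = [39100/3047 12512/3047 -19518/3047; 12512/3047 20092/3047 -12096/3047; -19518/3047 -12096/3047 12627/3047]
step 1: x̄ = F·x = [12069/3047, 476/277, -17502/3047]
step 1: P̄ = F·P·Fᵀ + Q = [131799/3047 8799/277 25857/3047; 8799/277 17818/277 38673/277; 25857/3047 38673/277 1458921/3047]
step 1: y = z − H·x̄ = [778/277, 41295/3047]
step 1: S = H·P̄·Hᵀ + R = [743117/277 1048291/277; 1048291/277 16368365/3047]
step 1: K = P̄·Hᵀ·S⁻¹ = [347129793/272765582 -239444427/272765582; 205559367/272765582 -118666603/272765582; -172698519/272765582 202117917/272765582]
step 1: x' = x̄ + K·y = [-1189731879/272765582, -562179101/272765582, 687417867/272765582]
step 1: P' = (I − K·H)·P̄ = [3924227775/272765582 1677996303/272765582 -2106852453/272765582; 1677996303/272765582 1500715719/272765582 -1178237277/272765582; -2106852453/272765582 -1178237277/272765582 1297147827/272765582]

step 0: x' = [-280/3047, 5395/3047, -719/3047], P' = [39100/3047 12512/3047 -19518/3047; 12512/3047 20092/3047 -12096/3047; -19518/3047 -12096/3047 12627/3047]
step 1: x' = [-1189731879/272765582, -562179101/272765582, 687417867/272765582], P' = [3924227775/272765582 1677996303/272765582 -2106852453/272765582; 1677996303/272765582 1500715719/272765582 -1178237277/272765582; -2106852453/272765582 -1178237277/272765582 1297147827/272765582]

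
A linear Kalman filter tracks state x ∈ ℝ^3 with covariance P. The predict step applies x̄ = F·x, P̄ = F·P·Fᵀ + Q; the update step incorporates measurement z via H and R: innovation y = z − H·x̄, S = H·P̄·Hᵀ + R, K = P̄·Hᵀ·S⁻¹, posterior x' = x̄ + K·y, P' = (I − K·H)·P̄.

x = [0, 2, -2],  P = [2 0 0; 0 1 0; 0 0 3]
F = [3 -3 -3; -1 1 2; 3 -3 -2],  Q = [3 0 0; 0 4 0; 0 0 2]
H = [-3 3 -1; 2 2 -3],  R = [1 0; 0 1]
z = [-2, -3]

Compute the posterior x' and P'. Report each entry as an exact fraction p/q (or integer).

x̄ = F·x = [0, -2, -2]
P̄ = F·P·Fᵀ + Q = [57 -27 45; -27 19 -21; 45 -21 41]
y = z − H·x̄ = [2, -5]
S = H·P̄·Hᵀ + R = [1608 441; 441 170]
K = P̄·Hᵀ·S⁻¹ = [-5805/26293 3459/26293; 2101/26293 1819/26293; -7555/78879 -5067/26293]
x' = x̄ + K·y = [-28905/26293, -57479/26293, -96863/78879]
P' = (I − K·H)·P̄ = [34041/26293 50511/26293 55215/26293; 50511/26293 80015/26293 86411/26293; 55215/26293 86411/26293 288319/78879]

x' = [-28905/26293, -57479/26293, -96863/78879]
P' = [34041/26293 50511/26293 55215/26293; 50511/26293 80015/26293 86411/26293; 55215/26293 86411/26293 288319/78879]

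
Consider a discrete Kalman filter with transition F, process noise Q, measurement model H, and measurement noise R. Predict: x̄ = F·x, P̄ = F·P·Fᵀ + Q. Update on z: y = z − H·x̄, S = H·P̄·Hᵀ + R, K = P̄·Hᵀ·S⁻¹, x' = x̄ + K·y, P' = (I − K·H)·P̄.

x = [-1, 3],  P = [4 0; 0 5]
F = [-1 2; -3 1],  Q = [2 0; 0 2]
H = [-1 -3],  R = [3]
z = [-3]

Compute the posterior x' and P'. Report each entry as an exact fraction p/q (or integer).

x' = [453/137, -17/274]
P' = [1446/137 -459/137; -459/137 763/548]

x̄ = F·x = [7, 6]
P̄ = F·P·Fᵀ + Q = [26 22; 22 43]
y = z − H·x̄ = [22]
S = H·P̄·Hᵀ + R = [548]
K = P̄·Hᵀ·S⁻¹ = [-23/137; -151/548]
x' = x̄ + K·y = [453/137, -17/274]
P' = (I − K·H)·P̄ = [1446/137 -459/137; -459/137 763/548]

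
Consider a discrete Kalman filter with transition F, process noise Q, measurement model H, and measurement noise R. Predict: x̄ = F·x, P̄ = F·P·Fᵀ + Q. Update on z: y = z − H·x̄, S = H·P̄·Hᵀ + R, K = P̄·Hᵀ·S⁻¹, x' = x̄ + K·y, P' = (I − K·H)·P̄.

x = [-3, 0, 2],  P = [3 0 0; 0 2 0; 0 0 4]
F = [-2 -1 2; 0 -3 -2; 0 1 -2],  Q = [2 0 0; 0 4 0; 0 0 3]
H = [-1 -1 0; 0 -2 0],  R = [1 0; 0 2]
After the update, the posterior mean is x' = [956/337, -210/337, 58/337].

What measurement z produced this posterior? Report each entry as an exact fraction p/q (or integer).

x̄ = F·x = [10, -4, -4]
P̄ = F·P·Fᵀ + Q = [32 -10 -18; -10 38 10; -18 10 21]
S = H·P̄·Hᵀ + R = [51 56; 56 154]
K = P̄·Hᵀ·S⁻¹ = [-322/337 1126/2359; -4/337 -1154/2359; 168/337 -734/2359]
x' − x̄ = [-2414/337, 1138/337, 1406/337] = K·y
y = (KᵀK)⁻¹·Kᵀ·(x' − x̄) = [4, -7]
z = y + H·x̄ = [4, -7] + [-6, 8] = [-2, 1]

z = [-2, 1]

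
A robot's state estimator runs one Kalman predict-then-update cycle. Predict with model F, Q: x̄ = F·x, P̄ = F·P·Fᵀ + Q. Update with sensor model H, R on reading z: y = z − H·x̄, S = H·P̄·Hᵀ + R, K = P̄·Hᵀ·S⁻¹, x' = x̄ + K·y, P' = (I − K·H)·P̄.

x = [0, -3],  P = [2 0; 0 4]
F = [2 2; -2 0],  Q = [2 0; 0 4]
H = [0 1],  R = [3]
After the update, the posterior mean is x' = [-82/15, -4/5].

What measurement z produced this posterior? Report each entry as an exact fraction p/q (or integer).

z = [-1]

x̄ = F·x = [-6, 0]
P̄ = F·P·Fᵀ + Q = [26 -8; -8 12]
S = H·P̄·Hᵀ + R = [15]
K = P̄·Hᵀ·S⁻¹ = [-8/15; 4/5]
x' − x̄ = [8/15, -4/5] = K·y
y = (KᵀK)⁻¹·Kᵀ·(x' − x̄) = [-1]
z = y + H·x̄ = [-1] + [0] = [-1]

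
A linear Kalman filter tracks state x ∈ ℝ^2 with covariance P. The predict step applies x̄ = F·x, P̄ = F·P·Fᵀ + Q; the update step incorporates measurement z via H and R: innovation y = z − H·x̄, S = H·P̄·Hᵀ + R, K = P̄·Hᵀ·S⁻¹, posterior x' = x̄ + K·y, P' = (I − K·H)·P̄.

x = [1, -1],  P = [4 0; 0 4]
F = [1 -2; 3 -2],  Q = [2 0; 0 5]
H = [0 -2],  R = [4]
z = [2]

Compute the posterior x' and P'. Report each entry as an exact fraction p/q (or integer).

x' = [3/29, -26/29]
P' = [246/29 14/29; 14/29 57/58]

x̄ = F·x = [3, 5]
P̄ = F·P·Fᵀ + Q = [22 28; 28 57]
y = z − H·x̄ = [12]
S = H·P̄·Hᵀ + R = [232]
K = P̄·Hᵀ·S⁻¹ = [-7/29; -57/116]
x' = x̄ + K·y = [3/29, -26/29]
P' = (I − K·H)·P̄ = [246/29 14/29; 14/29 57/58]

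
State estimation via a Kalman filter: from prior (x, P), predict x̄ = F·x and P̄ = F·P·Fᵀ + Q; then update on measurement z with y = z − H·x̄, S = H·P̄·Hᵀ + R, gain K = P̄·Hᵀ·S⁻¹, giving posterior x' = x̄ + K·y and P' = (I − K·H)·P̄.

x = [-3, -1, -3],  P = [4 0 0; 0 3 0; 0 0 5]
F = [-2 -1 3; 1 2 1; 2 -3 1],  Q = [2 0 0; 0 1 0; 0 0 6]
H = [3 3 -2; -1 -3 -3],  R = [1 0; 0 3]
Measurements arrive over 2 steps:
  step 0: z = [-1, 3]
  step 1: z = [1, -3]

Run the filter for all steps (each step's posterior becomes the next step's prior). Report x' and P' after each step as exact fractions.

step 0: x̄ = F·x = [-2, -8, -6]
step 0: P̄ = F·P·Fᵀ + Q = [66 1 8; 1 22 -5; 8 -5 54]
step 0: y = z − H·x̄ = [17, -41]
step 0: S = H·P̄·Hᵀ + R = [991 -125; -125 717]
step 0: K = P̄·Hᵀ·S⁻¹ = [60510/347461 -34519/347461; 50143/694922 -41657/694922; -45179/347461 -82990/347461]
step 0: x' = x̄ + K·y = [1749027/347461, -1499504/347461, 549781/347461]
step 0: P' = (I − K·H)·P̄ = [8527809/347461 -6227817/347461 3419733/347461; -6227817/347461 9160823/694922 -2483644/347461; 3419733/347461 -2483644/347461 1426723/347461]
step 1: x̄ = F·x = [-349207/347461, -700200/347461, 8546347/347461]
step 1: P̄ = F·P·Fᵀ + Q = [2361753/694922 204326/347461 -4971457/694922; 204326/347461 617261/347461 -2485102/347461; -4971457/694922 -2485102/347461 364322057/694922]
step 1: y = z − H·x̄ = [20588376/347461, 22146851/347461]
step 1: S = H·P̄·Hᵀ + R = [1617005293/694922 1106271686/347461; 1106271686/347461 1588807614/347461]
step 1: K = P̄·Hᵀ·S⁻¹ = [23703284217/174748007555 -31762960051/349496015110; 16806922888/174748007555 -22217320519/349496015110; -25814289313/174748007555 -82076692541/349496015110]
step 1: x' = x̄ + K·y = [433223461833/349496015110, -128665666913/349496015110, 305718773823/349496015110]
step 1: P' = (I − K·H)·P̄ = [460232888223/349496015110 -315317620323/349496015110 193669617633/349496015110; -315317620323/349496015110 246842618933/349496015110 -119519424973/349496015110; 193669617633/349496015110 -119519424973/349496015110 137039578303/349496015110]

step 0: x' = [1749027/347461, -1499504/347461, 549781/347461], P' = [8527809/347461 -6227817/347461 3419733/347461; -6227817/347461 9160823/694922 -2483644/347461; 3419733/347461 -2483644/347461 1426723/347461]
step 1: x' = [433223461833/349496015110, -128665666913/349496015110, 305718773823/349496015110], P' = [460232888223/349496015110 -315317620323/349496015110 193669617633/349496015110; -315317620323/349496015110 246842618933/349496015110 -119519424973/349496015110; 193669617633/349496015110 -119519424973/349496015110 137039578303/349496015110]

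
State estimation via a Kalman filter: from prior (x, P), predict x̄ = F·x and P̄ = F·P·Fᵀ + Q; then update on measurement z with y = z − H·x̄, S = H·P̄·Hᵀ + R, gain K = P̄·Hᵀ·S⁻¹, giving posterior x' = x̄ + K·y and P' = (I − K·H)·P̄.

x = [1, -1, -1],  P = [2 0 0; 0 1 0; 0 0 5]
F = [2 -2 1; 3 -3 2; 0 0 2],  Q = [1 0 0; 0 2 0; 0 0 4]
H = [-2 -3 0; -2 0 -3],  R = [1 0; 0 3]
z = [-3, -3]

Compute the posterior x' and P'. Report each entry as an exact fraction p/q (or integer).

x̄ = F·x = [3, 4, -2]
P̄ = F·P·Fᵀ + Q = [18 28 10; 28 49 20; 10 20 24]
y = z − H·x̄ = [15, -3]
S = H·P̄·Hᵀ + R = [850 480; 480 411]
K = P̄·Hᵀ·S⁻¹ = [-588/3965 10/793; -9251/39650 -116/11895; 376/3965 -796/2379]
x' = x̄ + K·y = [45/61, 323/610, 26/61]
P' = (I − K·H)·P̄ = [822/793 -2544/3965 -558/793; -2544/3965 60131/118950 5204/11895; -558/793 5204/11895 1912/2379]

x' = [45/61, 323/610, 26/61]
P' = [822/793 -2544/3965 -558/793; -2544/3965 60131/118950 5204/11895; -558/793 5204/11895 1912/2379]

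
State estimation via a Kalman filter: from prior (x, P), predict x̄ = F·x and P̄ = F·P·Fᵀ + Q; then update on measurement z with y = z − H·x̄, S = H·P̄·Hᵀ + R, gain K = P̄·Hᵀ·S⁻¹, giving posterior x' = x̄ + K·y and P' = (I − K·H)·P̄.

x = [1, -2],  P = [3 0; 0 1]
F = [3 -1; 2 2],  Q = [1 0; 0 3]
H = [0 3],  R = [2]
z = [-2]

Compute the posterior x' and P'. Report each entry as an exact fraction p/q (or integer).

x' = [1057/173, -118/173]
P' = [2713/173 32/173; 32/173 38/173]

x̄ = F·x = [5, -2]
P̄ = F·P·Fᵀ + Q = [29 16; 16 19]
y = z − H·x̄ = [4]
S = H·P̄·Hᵀ + R = [173]
K = P̄·Hᵀ·S⁻¹ = [48/173; 57/173]
x' = x̄ + K·y = [1057/173, -118/173]
P' = (I − K·H)·P̄ = [2713/173 32/173; 32/173 38/173]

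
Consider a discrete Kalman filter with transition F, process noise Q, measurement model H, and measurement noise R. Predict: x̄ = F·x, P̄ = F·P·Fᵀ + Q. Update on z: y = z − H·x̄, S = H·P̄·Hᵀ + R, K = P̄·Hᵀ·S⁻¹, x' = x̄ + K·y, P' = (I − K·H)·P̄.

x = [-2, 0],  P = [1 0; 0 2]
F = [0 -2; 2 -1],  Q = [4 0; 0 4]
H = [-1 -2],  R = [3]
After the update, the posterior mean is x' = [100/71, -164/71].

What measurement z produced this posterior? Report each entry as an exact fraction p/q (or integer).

z = [3]

x̄ = F·x = [0, -4]
P̄ = F·P·Fᵀ + Q = [12 4; 4 10]
S = H·P̄·Hᵀ + R = [71]
K = P̄·Hᵀ·S⁻¹ = [-20/71; -24/71]
x' − x̄ = [100/71, 120/71] = K·y
y = (KᵀK)⁻¹·Kᵀ·(x' − x̄) = [-5]
z = y + H·x̄ = [-5] + [8] = [3]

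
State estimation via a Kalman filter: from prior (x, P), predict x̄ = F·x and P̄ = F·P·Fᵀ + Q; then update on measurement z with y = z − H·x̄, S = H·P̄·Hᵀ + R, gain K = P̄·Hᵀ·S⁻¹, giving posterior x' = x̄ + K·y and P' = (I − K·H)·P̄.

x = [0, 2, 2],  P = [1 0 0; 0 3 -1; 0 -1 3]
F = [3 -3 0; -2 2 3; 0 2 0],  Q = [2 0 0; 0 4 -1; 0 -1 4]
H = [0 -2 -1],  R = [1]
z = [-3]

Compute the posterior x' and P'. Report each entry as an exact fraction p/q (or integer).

x̄ = F·x = [-6, 10, 4]
P̄ = F·P·Fᵀ + Q = [38 -15 -18; -15 35 5; -18 5 16]
y = z − H·x̄ = [21]
S = H·P̄·Hᵀ + R = [177]
K = P̄·Hᵀ·S⁻¹ = [16/59; -25/59; -26/177]
x' = x̄ + K·y = [-18/59, 65/59, 54/59]
P' = (I − K·H)·P̄ = [1474/59 315/59 -646/59; 315/59 190/59 -355/59; -646/59 -355/59 2156/177]

x' = [-18/59, 65/59, 54/59]
P' = [1474/59 315/59 -646/59; 315/59 190/59 -355/59; -646/59 -355/59 2156/177]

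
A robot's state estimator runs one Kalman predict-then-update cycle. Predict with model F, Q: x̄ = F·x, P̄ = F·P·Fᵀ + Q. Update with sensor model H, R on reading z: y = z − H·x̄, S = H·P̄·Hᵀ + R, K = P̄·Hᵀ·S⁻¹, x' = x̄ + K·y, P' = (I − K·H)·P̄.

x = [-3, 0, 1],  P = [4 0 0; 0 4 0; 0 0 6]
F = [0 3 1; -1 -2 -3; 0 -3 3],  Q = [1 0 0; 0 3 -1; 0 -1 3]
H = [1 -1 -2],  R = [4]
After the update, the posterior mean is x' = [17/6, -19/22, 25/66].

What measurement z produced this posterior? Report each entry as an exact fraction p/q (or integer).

x̄ = F·x = [1, 0, 3]
P̄ = F·P·Fᵀ + Q = [43 -42 -18; -42 77 -31; -18 -31 93]
S = H·P̄·Hᵀ + R = [528]
K = P̄·Hᵀ·S⁻¹ = [11/48; -19/176; -173/528]
x' − x̄ = [11/6, -19/22, -173/66] = K·y
y = (KᵀK)⁻¹·Kᵀ·(x' − x̄) = [8]
z = y + H·x̄ = [8] + [-5] = [3]

z = [3]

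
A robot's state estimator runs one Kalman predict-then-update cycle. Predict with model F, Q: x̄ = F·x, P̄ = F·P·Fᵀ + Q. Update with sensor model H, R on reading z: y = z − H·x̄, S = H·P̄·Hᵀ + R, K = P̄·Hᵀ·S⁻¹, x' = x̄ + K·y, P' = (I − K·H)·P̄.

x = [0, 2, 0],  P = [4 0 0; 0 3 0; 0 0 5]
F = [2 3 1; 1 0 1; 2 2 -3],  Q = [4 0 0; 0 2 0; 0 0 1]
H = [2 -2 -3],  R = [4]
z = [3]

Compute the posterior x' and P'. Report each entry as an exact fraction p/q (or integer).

x̄ = F·x = [6, 0, 4]
P̄ = F·P·Fᵀ + Q = [52 13 19; 13 11 -7; 19 -7 74]
y = z − H·x̄ = [3]
S = H·P̄·Hᵀ + R = [506]
K = P̄·Hᵀ·S⁻¹ = [21/506; 25/506; -85/253]
x' = x̄ + K·y = [3099/506, 75/506, 757/253]
P' = (I − K·H)·P̄ = [25871/506 6053/506 6592/253; 6053/506 4941/506 354/253; 6592/253 354/253 4272/253]

x' = [3099/506, 75/506, 757/253]
P' = [25871/506 6053/506 6592/253; 6053/506 4941/506 354/253; 6592/253 354/253 4272/253]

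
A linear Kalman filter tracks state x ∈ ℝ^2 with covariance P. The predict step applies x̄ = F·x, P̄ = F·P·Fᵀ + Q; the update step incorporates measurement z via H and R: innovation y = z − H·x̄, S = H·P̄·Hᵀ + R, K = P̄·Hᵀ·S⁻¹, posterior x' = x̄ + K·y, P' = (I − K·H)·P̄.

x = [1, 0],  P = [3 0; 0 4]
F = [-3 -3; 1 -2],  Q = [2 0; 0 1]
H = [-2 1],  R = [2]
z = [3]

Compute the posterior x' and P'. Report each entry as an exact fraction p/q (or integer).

x' = [-103/111, 131/111]
P' = [1205/222 1090/111; 1090/111 2170/111]

x̄ = F·x = [-3, 1]
P̄ = F·P·Fᵀ + Q = [65 15; 15 20]
y = z − H·x̄ = [-4]
S = H·P̄·Hᵀ + R = [222]
K = P̄·Hᵀ·S⁻¹ = [-115/222; -5/111]
x' = x̄ + K·y = [-103/111, 131/111]
P' = (I − K·H)·P̄ = [1205/222 1090/111; 1090/111 2170/111]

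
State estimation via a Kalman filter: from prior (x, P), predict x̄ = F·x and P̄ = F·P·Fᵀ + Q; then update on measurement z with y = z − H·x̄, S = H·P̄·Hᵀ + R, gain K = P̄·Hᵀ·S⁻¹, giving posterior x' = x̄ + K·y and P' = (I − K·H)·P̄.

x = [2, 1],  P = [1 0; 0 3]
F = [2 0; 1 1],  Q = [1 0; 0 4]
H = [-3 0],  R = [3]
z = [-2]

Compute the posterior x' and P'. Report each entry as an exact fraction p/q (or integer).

x̄ = F·x = [4, 3]
P̄ = F·P·Fᵀ + Q = [5 2; 2 8]
y = z − H·x̄ = [10]
S = H·P̄·Hᵀ + R = [48]
K = P̄·Hᵀ·S⁻¹ = [-5/16; -1/8]
x' = x̄ + K·y = [7/8, 7/4]
P' = (I − K·H)·P̄ = [5/16 1/8; 1/8 29/4]

x' = [7/8, 7/4]
P' = [5/16 1/8; 1/8 29/4]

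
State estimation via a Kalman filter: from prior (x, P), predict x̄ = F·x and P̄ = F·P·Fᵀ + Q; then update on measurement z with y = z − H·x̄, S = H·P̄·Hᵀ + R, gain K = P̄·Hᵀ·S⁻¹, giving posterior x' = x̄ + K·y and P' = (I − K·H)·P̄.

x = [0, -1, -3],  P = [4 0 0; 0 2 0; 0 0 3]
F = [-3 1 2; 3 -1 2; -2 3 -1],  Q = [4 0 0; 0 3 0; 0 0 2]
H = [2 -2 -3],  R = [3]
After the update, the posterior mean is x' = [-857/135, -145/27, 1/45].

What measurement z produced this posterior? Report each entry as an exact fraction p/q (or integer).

x̄ = F·x = [-7, -5, 0]
P̄ = F·P·Fᵀ + Q = [54 -26 24; -26 53 -36; 24 -36 39]
S = H·P̄·Hᵀ + R = [270]
K = P̄·Hᵀ·S⁻¹ = [44/135; -5/27; 1/90]
x' − x̄ = [88/135, -10/27, 1/45] = K·y
y = (KᵀK)⁻¹·Kᵀ·(x' − x̄) = [2]
z = y + H·x̄ = [2] + [-4] = [-2]

z = [-2]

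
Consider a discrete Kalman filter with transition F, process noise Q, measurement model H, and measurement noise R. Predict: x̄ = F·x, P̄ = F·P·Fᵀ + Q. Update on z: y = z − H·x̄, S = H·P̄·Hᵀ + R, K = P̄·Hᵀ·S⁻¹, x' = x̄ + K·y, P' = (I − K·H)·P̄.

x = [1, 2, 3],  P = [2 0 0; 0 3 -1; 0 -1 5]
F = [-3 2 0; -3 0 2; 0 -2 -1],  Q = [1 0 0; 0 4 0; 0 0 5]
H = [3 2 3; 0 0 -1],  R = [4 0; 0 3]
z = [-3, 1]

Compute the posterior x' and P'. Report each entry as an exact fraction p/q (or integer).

x' = [-3016/3655, 1809/731, -6721/3655]
P' = [91274/10965 -6942/731 -6382/3655; -6942/731 12066/731 -894/731; -6382/3655 -894/731 9378/3655]

x̄ = F·x = [1, 3, -7]
P̄ = F·P·Fᵀ + Q = [31 14 -10; 14 42 -6; -10 -6 18]
y = z − H·x̄ = [9, -6]
S = H·P̄·Hᵀ + R = [529 -12; -12 21]
K = P̄·Hᵀ·S⁻¹ = [677/3655 6382/10965; 156/731 298/731; 12/3655 -3126/3655]
x' = x̄ + K·y = [-3016/3655, 1809/731, -6721/3655]
P' = (I − K·H)·P̄ = [91274/10965 -6942/731 -6382/3655; -6942/731 12066/731 -894/731; -6382/3655 -894/731 9378/3655]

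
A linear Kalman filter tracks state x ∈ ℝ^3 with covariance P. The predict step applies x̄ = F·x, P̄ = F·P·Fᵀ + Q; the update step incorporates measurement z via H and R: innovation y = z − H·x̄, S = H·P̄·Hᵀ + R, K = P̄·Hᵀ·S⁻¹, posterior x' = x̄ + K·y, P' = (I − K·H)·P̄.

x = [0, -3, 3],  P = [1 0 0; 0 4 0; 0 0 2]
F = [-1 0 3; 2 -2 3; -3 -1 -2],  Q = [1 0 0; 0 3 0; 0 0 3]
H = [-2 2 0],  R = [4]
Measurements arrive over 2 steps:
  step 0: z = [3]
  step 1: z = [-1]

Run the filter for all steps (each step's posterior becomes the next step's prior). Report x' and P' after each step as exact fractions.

step 0: x' = [48/5, 45/4, -57/20], P' = [292/15 58/3 -137/15; 58/3 121/6 -55/6; -137/15 -55/6 719/30]
step 1: x' = [-11879/1732, -12337/1732, -35531/1732], P' = [183049/866 181611/866 -62491/866; 181611/866 181009/866 -64253/866; -62491/866 -64253/866 125107/866]

step 0: x̄ = F·x = [9, 15, -3]
step 0: P̄ = F·P·Fᵀ + Q = [20 16 -9; 16 41 -10; -9 -10 24]
step 0: y = z − H·x̄ = [-9]
step 0: S = H·P̄·Hᵀ + R = [120]
step 0: K = P̄·Hᵀ·S⁻¹ = [-1/15; 5/12; -1/60]
step 0: x' = x̄ + K·y = [48/5, 45/4, -57/20]
step 0: P' = (I − K·H)·P̄ = [292/15 58/3 -137/15; 58/3 121/6 -55/6; -137/15 -55/6 719/30]
step 1: x̄ = F·x = [-363/20, -237/20, -687/20]
step 1: P̄ = F·P·Fᵀ + Q = [8729/30 7291/30 761/30; 7291/30 6689/30 -1001/30; 761/30 -1001/30 7919/30]
step 1: y = z − H·x̄ = [-68/5]
step 1: S = H·P̄·Hᵀ + R = [1732/15]
step 1: K = P̄·Hᵀ·S⁻¹ = [-719/866; -301/866; -881/866]
step 1: x' = x̄ + K·y = [-11879/1732, -12337/1732, -35531/1732]
step 1: P' = (I − K·H)·P̄ = [183049/866 181611/866 -62491/866; 181611/866 181009/866 -64253/866; -62491/866 -64253/866 125107/866]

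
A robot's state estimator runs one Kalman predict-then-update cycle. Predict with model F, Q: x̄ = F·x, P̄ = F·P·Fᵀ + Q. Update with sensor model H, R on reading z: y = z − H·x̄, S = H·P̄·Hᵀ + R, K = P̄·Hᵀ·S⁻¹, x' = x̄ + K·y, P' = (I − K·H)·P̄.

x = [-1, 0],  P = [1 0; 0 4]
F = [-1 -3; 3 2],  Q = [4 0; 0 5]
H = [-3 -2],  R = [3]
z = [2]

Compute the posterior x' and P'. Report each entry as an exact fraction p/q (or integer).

x' = [79/56, -25/8]
P' = [709/56 -147/8; -147/8 219/8]

x̄ = F·x = [1, -3]
P̄ = F·P·Fᵀ + Q = [41 -27; -27 30]
y = z − H·x̄ = [-1]
S = H·P̄·Hᵀ + R = [168]
K = P̄·Hᵀ·S⁻¹ = [-23/56; 1/8]
x' = x̄ + K·y = [79/56, -25/8]
P' = (I − K·H)·P̄ = [709/56 -147/8; -147/8 219/8]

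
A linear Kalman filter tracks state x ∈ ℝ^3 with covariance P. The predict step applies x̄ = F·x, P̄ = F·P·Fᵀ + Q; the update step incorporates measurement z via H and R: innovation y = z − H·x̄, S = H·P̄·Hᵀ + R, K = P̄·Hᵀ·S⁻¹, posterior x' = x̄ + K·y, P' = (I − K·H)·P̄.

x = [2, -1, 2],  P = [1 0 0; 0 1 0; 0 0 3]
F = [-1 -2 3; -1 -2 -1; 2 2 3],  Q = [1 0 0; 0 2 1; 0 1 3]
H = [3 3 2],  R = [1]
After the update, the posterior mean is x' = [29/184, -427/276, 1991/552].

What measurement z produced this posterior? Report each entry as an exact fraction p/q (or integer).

x̄ = F·x = [6, -2, 8]
P̄ = F·P·Fᵀ + Q = [33 -4 21; -4 10 -14; 21 -14 38]
S = H·P̄·Hᵀ + R = [552]
K = P̄·Hᵀ·S⁻¹ = [43/184; -5/276; 97/552]
x' − x̄ = [-1075/184, 125/276, -2425/552] = K·y
y = (KᵀK)⁻¹·Kᵀ·(x' − x̄) = [-25]
z = y + H·x̄ = [-25] + [28] = [3]

z = [3]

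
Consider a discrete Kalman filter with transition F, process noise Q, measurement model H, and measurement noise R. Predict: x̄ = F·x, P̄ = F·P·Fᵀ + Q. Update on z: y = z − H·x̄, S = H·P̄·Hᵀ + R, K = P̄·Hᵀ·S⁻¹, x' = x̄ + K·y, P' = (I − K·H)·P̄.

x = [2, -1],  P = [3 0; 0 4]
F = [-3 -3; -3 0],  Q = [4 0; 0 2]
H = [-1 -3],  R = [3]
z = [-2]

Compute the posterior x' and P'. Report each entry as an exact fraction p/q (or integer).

x' = [1925/493, -336/493]
P' = [11127/493 -3561/493; -3561/493 1301/493]

x̄ = F·x = [-3, -6]
P̄ = F·P·Fᵀ + Q = [67 27; 27 29]
y = z − H·x̄ = [-23]
S = H·P̄·Hᵀ + R = [493]
K = P̄·Hᵀ·S⁻¹ = [-148/493; -114/493]
x' = x̄ + K·y = [1925/493, -336/493]
P' = (I − K·H)·P̄ = [11127/493 -3561/493; -3561/493 1301/493]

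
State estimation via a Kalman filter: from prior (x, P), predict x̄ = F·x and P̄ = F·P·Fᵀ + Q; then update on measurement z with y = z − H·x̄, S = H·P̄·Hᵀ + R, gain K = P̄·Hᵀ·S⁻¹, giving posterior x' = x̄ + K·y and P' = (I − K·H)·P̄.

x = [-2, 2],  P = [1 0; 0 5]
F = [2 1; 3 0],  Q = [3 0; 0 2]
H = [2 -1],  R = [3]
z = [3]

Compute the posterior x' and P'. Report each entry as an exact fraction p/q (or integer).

x̄ = F·x = [-2, -6]
P̄ = F·P·Fᵀ + Q = [12 6; 6 11]
y = z − H·x̄ = [1]
S = H·P̄·Hᵀ + R = [38]
K = P̄·Hᵀ·S⁻¹ = [9/19; 1/38]
x' = x̄ + K·y = [-29/19, -227/38]
P' = (I − K·H)·P̄ = [66/19 105/19; 105/19 417/38]

x' = [-29/19, -227/38]
P' = [66/19 105/19; 105/19 417/38]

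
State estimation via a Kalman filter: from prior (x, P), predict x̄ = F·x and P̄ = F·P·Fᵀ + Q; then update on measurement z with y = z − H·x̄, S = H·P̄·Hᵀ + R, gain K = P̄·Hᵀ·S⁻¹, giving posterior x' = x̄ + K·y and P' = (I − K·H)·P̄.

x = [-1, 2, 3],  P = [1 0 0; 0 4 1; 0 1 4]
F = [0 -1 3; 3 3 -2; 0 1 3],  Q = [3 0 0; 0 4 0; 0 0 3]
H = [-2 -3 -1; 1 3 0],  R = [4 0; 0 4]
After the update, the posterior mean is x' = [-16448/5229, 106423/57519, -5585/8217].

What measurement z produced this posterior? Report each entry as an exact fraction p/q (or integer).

x̄ = F·x = [7, -3, 11]
P̄ = F·P·Fᵀ + Q = [37 -25 32; -25 53 -5; 32 -5 49]
S = H·P̄·Hᵀ + R = [476 -343; -343 368]
K = P̄·Hᵀ·S⁻¹ = [-2222/5229 -373/747; 7690/57519 4016/8217; -4319/8217 -3646/8217]
x' − x̄ = [-53051/5229, 278980/57519, -95972/8217] = K·y
y = (KᵀK)⁻¹·Kᵀ·(x' − x̄) = [18, 5]
z = y + H·x̄ = [18, 5] + [-16, -2] = [2, 3]

z = [2, 3]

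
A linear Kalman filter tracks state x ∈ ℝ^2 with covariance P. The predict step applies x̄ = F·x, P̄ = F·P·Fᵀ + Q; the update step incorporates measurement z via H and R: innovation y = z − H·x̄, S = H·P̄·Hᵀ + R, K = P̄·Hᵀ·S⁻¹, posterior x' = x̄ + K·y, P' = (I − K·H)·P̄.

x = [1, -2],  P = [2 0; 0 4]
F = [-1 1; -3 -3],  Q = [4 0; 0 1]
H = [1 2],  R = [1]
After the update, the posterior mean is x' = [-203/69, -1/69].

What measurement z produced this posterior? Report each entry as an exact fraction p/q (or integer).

z = [-3]

x̄ = F·x = [-3, 3]
P̄ = F·P·Fᵀ + Q = [10 -6; -6 55]
S = H·P̄·Hᵀ + R = [207]
K = P̄·Hᵀ·S⁻¹ = [-2/207; 104/207]
x' − x̄ = [4/69, -208/69] = K·y
y = (KᵀK)⁻¹·Kᵀ·(x' − x̄) = [-6]
z = y + H·x̄ = [-6] + [3] = [-3]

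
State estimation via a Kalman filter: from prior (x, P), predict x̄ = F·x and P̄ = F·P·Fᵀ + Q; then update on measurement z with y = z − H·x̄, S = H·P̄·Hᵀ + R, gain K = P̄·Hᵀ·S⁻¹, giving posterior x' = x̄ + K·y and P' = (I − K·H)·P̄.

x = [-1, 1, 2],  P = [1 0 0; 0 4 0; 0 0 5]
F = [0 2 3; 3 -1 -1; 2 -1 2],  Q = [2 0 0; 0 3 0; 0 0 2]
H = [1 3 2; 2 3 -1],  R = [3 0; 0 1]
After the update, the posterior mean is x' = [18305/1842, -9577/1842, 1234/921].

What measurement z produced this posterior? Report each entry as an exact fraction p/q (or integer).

x̄ = F·x = [8, -6, 1]
P̄ = F·P·Fᵀ + Q = [63 -23 22; -23 21 0; 22 0 30]
S = H·P̄·Hᵀ + R = [325 114; 114 108]
K = P̄·Hᵀ·S⁻¹ = [19/3684 7043/22104; 397/3684 965/22104; 605/1842 -2399/11052]
x' − x̄ = [3569/1842, 1475/1842, 313/921] = K·y
y = (KᵀK)⁻¹·Kᵀ·(x' − x̄) = [5, 6]
z = y + H·x̄ = [5, 6] + [-8, -3] = [-3, 3]

z = [-3, 3]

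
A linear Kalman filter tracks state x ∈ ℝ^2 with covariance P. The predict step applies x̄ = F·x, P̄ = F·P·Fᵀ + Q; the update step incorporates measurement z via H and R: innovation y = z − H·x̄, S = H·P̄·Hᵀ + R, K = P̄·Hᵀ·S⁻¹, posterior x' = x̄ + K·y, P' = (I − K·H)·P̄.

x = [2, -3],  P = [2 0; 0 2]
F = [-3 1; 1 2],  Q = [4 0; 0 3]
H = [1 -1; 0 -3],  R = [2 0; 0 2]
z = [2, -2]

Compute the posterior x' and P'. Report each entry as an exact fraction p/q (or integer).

x̄ = F·x = [-9, -4]
P̄ = F·P·Fᵀ + Q = [24 -2; -2 13]
y = z − H·x̄ = [7, -14]
S = H·P̄·Hᵀ + R = [43 45; 45 119]
K = P̄·Hᵀ·S⁻¹ = [706/773 -228/773; -15/1546 -501/1546]
x' = x̄ + K·y = [1177/773, 725/1546]
P' = (I − K·H)·P̄ = [1564/773 152/773; 152/773 167/773]

x' = [1177/773, 725/1546]
P' = [1564/773 152/773; 152/773 167/773]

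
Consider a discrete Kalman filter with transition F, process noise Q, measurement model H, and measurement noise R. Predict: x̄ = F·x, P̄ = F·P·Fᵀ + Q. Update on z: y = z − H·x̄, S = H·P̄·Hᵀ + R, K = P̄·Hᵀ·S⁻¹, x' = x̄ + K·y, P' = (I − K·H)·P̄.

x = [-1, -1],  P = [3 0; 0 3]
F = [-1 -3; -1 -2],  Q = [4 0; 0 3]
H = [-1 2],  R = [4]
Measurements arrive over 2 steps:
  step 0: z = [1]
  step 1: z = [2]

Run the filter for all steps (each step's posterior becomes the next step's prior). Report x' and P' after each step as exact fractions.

step 0: x̄ = F·x = [4, 3]
step 0: P̄ = F·P·Fᵀ + Q = [34 21; 21 18]
step 0: y = z − H·x̄ = [-1]
step 0: S = H·P̄·Hᵀ + R = [26]
step 0: K = P̄·Hᵀ·S⁻¹ = [4/13; 15/26]
step 0: x' = x̄ + K·y = [48/13, 63/26]
step 0: P' = (I − K·H)·P̄ = [410/13 213/13; 213/13 243/26]
step 1: x̄ = F·x = [-285/26, -111/13]
step 1: P̄ = F·P·Fᵀ + Q = [5667/26 2204/13; 2204/13 1787/13]
step 1: y = z − H·x̄ = [211/26]
step 1: S = H·P̄·Hᵀ + R = [2435/26]
step 1: K = P̄·Hᵀ·S⁻¹ = [3149/2435; 548/487]
step 1: x' = x̄ + K·y = [-1136/2435, 289/487]
step 1: P' = (I − K·H)·P̄ = [149344/2435 16194/487; 16194/487 9193/487]

step 0: x' = [48/13, 63/26], P' = [410/13 213/13; 213/13 243/26]
step 1: x' = [-1136/2435, 289/487], P' = [149344/2435 16194/487; 16194/487 9193/487]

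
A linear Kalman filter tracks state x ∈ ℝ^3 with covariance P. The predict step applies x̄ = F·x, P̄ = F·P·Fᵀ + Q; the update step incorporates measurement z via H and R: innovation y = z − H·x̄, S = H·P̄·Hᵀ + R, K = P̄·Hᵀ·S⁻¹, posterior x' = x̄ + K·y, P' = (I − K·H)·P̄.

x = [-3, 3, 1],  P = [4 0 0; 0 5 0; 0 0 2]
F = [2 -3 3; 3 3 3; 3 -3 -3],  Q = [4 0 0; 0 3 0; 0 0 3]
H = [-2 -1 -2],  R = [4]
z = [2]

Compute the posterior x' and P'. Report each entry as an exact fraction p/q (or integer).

x̄ = F·x = [-12, 3, -21]
P̄ = F·P·Fᵀ + Q = [83 -3 51; -3 102 -27; 51 -27 102]
y = z − H·x̄ = [-61]
S = H·P̄·Hᵀ + R = [1134]
K = P̄·Hᵀ·S⁻¹ = [-265/1134; -1/27; -31/126]
x' = x̄ + K·y = [2557/1134, 142/27, -755/126]
P' = (I − K·H)·P̄ = [23897/1134 -346/27 -1789/126; -346/27 904/9 -112/3; -1789/126 -112/3 467/14]

x' = [2557/1134, 142/27, -755/126]
P' = [23897/1134 -346/27 -1789/126; -346/27 904/9 -112/3; -1789/126 -112/3 467/14]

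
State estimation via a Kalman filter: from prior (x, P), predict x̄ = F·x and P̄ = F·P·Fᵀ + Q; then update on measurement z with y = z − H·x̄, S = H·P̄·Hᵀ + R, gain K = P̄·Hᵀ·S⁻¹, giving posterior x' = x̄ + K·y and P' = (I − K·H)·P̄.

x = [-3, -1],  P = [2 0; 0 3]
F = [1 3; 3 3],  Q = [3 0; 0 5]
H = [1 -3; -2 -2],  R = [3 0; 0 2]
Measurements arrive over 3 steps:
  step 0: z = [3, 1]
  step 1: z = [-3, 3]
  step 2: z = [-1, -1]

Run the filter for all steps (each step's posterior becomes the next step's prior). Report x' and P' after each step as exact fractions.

step 0: x' = [7716/17527, -16534/17527], P' = [7761/17527 -1434/17527; -1434/17527 3727/17527]
step 1: x' = [-5436934/2913793, 976006/2913793], P' = [1218982/2913793 -224905/2913793; -224905/2913793 610664/2913793]
step 2: x' = [798644086/4274613731, 1097172474/4274613731], P' = [1787752266/4274613731 -329724123/4274613731; -329724123/4274613731 895497188/4274613731]

step 0: x̄ = F·x = [-6, -12]
step 0: P̄ = F·P·Fᵀ + Q = [32 33; 33 50]
step 0: y = z − H·x̄ = [-27, -35]
step 0: S = H·P̄·Hᵀ + R = [287 368; 368 594]
step 0: K = P̄·Hᵀ·S⁻¹ = [4021/17527 -6327/17527; -4205/17527 -2293/17527]
step 0: x' = x̄ + K·y = [7716/17527, -16534/17527]
step 0: P' = (I − K·H)·P̄ = [7761/17527 -1434/17527; -1434/17527 3727/17527]
step 1: x̄ = F·x = [-41886/17527, -26454/17527]
step 1: P̄ = F·P·Fᵀ + Q = [85281/17527 39618/17527; 39618/17527 165215/17527]
step 1: y = z − H·x̄ = [-90057/17527, -4947/1031]
step 1: S = H·P̄·Hᵀ + R = [1387089/17527 57600/1031; 57600/1031 79646/1031]
step 1: K = P̄·Hᵀ·S⁻¹ = [1893697/8741379 -994077/2913793; -2056897/8741379 -385759/2913793]
step 1: x' = x̄ + K·y = [-5436934/2913793, 976006/2913793]
step 1: P' = (I − K·H)·P̄ = [1218982/2913793 -224905/2913793; -224905/2913793 610664/2913793]
step 2: x̄ = F·x = [-2508916/2913793, -13382784/2913793]
step 2: P̄ = F·P·Fᵀ + Q = [14106907/2913793 6454062/2913793; 6454062/2913793 26987489/2913793]
step 2: y = z − H·x̄ = [-40553229/2913793, -34697193/2913793]
step 2: S = H·P̄·Hᵀ + R = [227011315/2913793 159527368/2913793; 159527368/2913793 221837666/2913793]
step 2: K = P̄·Hᵀ·S⁻¹ = [925641545/4274613731 -1458028143/4274613731; -1005405229/4274613731 -565773065/4274613731]
step 2: x' = x̄ + K·y = [798644086/4274613731, 1097172474/4274613731]
step 2: P' = (I − K·H)·P̄ = [1787752266/4274613731 -329724123/4274613731; -329724123/4274613731 895497188/4274613731]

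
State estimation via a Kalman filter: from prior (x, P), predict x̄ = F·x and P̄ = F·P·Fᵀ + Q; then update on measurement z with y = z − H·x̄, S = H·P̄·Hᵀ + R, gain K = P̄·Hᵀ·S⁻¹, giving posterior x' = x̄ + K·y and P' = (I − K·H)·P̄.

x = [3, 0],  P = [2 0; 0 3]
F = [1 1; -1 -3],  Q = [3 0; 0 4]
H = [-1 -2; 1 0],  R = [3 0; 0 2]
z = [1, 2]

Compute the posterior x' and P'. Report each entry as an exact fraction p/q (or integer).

x' = [865/397, -1271/794]
P' = [596/397 -319/397; -319/397 913/794]

x̄ = F·x = [3, -3]
P̄ = F·P·Fᵀ + Q = [8 -11; -11 33]
y = z − H·x̄ = [-2, -1]
S = H·P̄·Hᵀ + R = [99 14; 14 10]
K = P̄·Hᵀ·S⁻¹ = [14/397 298/397; -198/397 -319/794]
x' = x̄ + K·y = [865/397, -1271/794]
P' = (I − K·H)·P̄ = [596/397 -319/397; -319/397 913/794]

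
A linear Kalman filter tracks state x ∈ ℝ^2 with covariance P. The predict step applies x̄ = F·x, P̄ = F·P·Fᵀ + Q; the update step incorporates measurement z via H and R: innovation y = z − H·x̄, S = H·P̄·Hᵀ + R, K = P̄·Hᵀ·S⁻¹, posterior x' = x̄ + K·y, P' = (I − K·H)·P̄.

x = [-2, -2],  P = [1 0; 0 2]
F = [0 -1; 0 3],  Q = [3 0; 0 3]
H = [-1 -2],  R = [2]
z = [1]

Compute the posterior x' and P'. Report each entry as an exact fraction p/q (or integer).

x̄ = F·x = [2, -6]
P̄ = F·P·Fᵀ + Q = [5 -6; -6 21]
y = z − H·x̄ = [-9]
S = H·P̄·Hᵀ + R = [67]
K = P̄·Hᵀ·S⁻¹ = [7/67; -36/67]
x' = x̄ + K·y = [71/67, -78/67]
P' = (I − K·H)·P̄ = [286/67 -150/67; -150/67 111/67]

x' = [71/67, -78/67]
P' = [286/67 -150/67; -150/67 111/67]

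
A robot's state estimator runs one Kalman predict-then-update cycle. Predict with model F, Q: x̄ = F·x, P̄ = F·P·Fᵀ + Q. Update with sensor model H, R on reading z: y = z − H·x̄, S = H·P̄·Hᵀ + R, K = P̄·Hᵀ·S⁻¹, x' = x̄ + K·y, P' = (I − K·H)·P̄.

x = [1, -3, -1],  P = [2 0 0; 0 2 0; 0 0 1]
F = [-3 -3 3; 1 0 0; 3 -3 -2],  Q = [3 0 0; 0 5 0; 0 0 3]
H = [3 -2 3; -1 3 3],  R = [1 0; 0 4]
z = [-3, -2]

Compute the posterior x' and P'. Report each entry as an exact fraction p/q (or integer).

x̄ = F·x = [3, 1, 14]
P̄ = F·P·Fᵀ + Q = [48 -6 -6; -6 7 6; -6 6 43]
y = z − H·x̄ = [-52, -44]
S = H·P̄·Hᵀ + R = [740 117; 117 682]
K = P̄·Hᵀ·S⁻¹ = [103944/490991 -78306/490991; -14813/490991 34938/490991; 49617/490991 101637/490991]
x' = x̄ + K·y = [-486651/490991, -276005/490991, -178238/490991]
P' = (I − K·H)·P̄ = [2645592/490991 2033040/490991 -1255584/490991; 2033040/490991 1657345/490991 -933081/490991; -1255584/490991 -933081/490991 650069/490991]

x' = [-486651/490991, -276005/490991, -178238/490991]
P' = [2645592/490991 2033040/490991 -1255584/490991; 2033040/490991 1657345/490991 -933081/490991; -1255584/490991 -933081/490991 650069/490991]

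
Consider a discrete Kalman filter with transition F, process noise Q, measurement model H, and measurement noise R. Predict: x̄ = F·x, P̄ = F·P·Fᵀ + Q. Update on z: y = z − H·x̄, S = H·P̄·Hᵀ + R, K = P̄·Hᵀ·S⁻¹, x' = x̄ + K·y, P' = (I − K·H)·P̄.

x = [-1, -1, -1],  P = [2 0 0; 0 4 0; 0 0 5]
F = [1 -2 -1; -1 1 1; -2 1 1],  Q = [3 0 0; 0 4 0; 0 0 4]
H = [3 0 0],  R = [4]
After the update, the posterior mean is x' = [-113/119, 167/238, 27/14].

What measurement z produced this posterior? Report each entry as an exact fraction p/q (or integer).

z = [-3]

x̄ = F·x = [2, -1, 0]
P̄ = F·P·Fᵀ + Q = [26 -15 -17; -15 15 13; -17 13 21]
S = H·P̄·Hᵀ + R = [238]
K = P̄·Hᵀ·S⁻¹ = [39/119; -45/238; -3/14]
x' − x̄ = [-351/119, 405/238, 27/14] = K·y
y = (KᵀK)⁻¹·Kᵀ·(x' − x̄) = [-9]
z = y + H·x̄ = [-9] + [6] = [-3]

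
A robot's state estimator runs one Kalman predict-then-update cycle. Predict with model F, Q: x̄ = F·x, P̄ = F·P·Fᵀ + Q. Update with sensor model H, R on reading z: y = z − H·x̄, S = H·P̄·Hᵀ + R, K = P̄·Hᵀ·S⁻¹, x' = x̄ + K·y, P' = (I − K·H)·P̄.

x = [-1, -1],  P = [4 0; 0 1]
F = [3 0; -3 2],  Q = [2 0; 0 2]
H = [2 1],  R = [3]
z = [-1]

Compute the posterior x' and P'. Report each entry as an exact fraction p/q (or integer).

x' = [1/53, -67/53]
P' = [414/53 -708/53; -708/53 1326/53]

x̄ = F·x = [-3, 1]
P̄ = F·P·Fᵀ + Q = [38 -36; -36 42]
y = z − H·x̄ = [4]
S = H·P̄·Hᵀ + R = [53]
K = P̄·Hᵀ·S⁻¹ = [40/53; -30/53]
x' = x̄ + K·y = [1/53, -67/53]
P' = (I − K·H)·P̄ = [414/53 -708/53; -708/53 1326/53]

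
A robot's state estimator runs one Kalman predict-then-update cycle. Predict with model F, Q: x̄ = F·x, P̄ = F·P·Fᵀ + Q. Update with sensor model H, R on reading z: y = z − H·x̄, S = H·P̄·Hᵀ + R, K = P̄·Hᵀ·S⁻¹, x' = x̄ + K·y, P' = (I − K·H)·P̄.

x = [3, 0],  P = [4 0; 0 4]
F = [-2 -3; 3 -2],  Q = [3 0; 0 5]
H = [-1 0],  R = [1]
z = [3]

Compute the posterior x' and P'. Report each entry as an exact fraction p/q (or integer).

x' = [-171/56, 9]
P' = [55/56 0; 0 57]

x̄ = F·x = [-6, 9]
P̄ = F·P·Fᵀ + Q = [55 0; 0 57]
y = z − H·x̄ = [-3]
S = H·P̄·Hᵀ + R = [56]
K = P̄·Hᵀ·S⁻¹ = [-55/56; 0]
x' = x̄ + K·y = [-171/56, 9]
P' = (I − K·H)·P̄ = [55/56 0; 0 57]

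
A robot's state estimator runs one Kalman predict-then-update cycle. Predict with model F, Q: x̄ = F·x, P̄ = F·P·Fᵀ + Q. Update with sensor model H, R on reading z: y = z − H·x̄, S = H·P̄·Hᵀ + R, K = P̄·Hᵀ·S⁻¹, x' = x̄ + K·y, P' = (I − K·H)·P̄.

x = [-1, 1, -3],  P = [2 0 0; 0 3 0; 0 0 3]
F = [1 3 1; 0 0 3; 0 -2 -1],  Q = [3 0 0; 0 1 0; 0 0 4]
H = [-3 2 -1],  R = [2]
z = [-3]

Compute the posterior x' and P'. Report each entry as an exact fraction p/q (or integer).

x' = [-554/125, -878/125, 294/125]
P' = [2197/125 2379/125 -1767/125; 2379/125 2778/125 -1619/125; -1767/125 -1619/125 2037/125]

x̄ = F·x = [-1, -9, 1]
P̄ = F·P·Fᵀ + Q = [35 9 -21; 9 28 -9; -21 -9 19]
y = z − H·x̄ = [13]
S = H·P̄·Hᵀ + R = [250]
K = P̄·Hᵀ·S⁻¹ = [-33/125; 19/125; 13/125]
x' = x̄ + K·y = [-554/125, -878/125, 294/125]
P' = (I − K·H)·P̄ = [2197/125 2379/125 -1767/125; 2379/125 2778/125 -1619/125; -1767/125 -1619/125 2037/125]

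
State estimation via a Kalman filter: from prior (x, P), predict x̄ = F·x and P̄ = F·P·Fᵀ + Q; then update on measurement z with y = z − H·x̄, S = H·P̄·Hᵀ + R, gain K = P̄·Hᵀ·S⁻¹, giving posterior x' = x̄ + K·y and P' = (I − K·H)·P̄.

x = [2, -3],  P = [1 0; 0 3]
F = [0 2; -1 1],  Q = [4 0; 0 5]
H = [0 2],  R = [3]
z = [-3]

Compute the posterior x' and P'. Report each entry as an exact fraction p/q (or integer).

x' = [-50/13, -23/13]
P' = [160/13 6/13; 6/13 9/13]

x̄ = F·x = [-6, -5]
P̄ = F·P·Fᵀ + Q = [16 6; 6 9]
y = z − H·x̄ = [7]
S = H·P̄·Hᵀ + R = [39]
K = P̄·Hᵀ·S⁻¹ = [4/13; 6/13]
x' = x̄ + K·y = [-50/13, -23/13]
P' = (I − K·H)·P̄ = [160/13 6/13; 6/13 9/13]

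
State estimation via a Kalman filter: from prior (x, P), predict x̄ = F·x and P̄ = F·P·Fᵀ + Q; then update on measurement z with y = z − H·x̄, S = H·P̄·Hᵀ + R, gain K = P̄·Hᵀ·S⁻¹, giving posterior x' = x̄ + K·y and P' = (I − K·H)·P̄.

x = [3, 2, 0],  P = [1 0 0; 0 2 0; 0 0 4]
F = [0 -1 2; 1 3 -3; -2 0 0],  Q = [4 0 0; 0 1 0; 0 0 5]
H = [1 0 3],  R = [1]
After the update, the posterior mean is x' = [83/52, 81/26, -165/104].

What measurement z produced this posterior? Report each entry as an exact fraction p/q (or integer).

x̄ = F·x = [-2, 9, -6]
P̄ = F·P·Fᵀ + Q = [22 -30 0; -30 56 -2; 0 -2 9]
S = H·P̄·Hᵀ + R = [104]
K = P̄·Hᵀ·S⁻¹ = [11/52; -9/26; 27/104]
x' − x̄ = [187/52, -153/26, 459/104] = K·y
y = (KᵀK)⁻¹·Kᵀ·(x' − x̄) = [17]
z = y + H·x̄ = [17] + [-20] = [-3]

z = [-3]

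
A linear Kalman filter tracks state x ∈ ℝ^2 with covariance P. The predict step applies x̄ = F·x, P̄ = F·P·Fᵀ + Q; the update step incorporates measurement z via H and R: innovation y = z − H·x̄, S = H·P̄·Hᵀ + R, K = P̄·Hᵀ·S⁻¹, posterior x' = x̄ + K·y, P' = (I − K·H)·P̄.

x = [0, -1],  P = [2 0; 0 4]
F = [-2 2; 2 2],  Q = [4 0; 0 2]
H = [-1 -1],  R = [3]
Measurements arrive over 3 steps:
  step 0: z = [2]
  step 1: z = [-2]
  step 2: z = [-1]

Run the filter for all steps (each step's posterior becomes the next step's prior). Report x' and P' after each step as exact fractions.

step 0: x' = [-74/73, -78/73], P' = [748/73 -640/73; -640/73 742/73]
step 1: x' = [69824/12529, -46140/12529], P' = [187708/12529 -153664/12529; -153664/12529 156550/12529]
step 2: x' = [-8627204/2617561, 10653498/2617561], P' = [43362844/2617561 -35767360/2617561; -35767360/2617561 35911798/2617561]

step 0: x̄ = F·x = [-2, -2]
step 0: P̄ = F·P·Fᵀ + Q = [28 8; 8 26]
step 0: y = z − H·x̄ = [-2]
step 0: S = H·P̄·Hᵀ + R = [73]
step 0: K = P̄·Hᵀ·S⁻¹ = [-36/73; -34/73]
step 0: x' = x̄ + K·y = [-74/73, -78/73]
step 0: P' = (I − K·H)·P̄ = [748/73 -640/73; -640/73 742/73]
step 1: x̄ = F·x = [-8/73, -304/73]
step 1: P̄ = F·P·Fᵀ + Q = [11372/73 -24/73; -24/73 986/73]
step 1: y = z − H·x̄ = [-458/73]
step 1: S = H·P̄·Hᵀ + R = [12529/73]
step 1: K = P̄·Hᵀ·S⁻¹ = [-11348/12529; -962/12529]
step 1: x' = x̄ + K·y = [69824/12529, -46140/12529]
step 1: P' = (I − K·H)·P̄ = [187708/12529 -153664/12529; -153664/12529 156550/12529]
step 2: x̄ = F·x = [-231928/12529, 47368/12529]
step 2: P̄ = F·P·Fᵀ + Q = [2656460/12529 -124632/12529; -124632/12529 172778/12529]
step 2: y = z − H·x̄ = [-197089/12529]
step 2: S = H·P̄·Hᵀ + R = [2617561/12529]
step 2: K = P̄·Hᵀ·S⁻¹ = [-2531828/2617561; -48146/2617561]
step 2: x' = x̄ + K·y = [-8627204/2617561, 10653498/2617561]
step 2: P' = (I − K·H)·P̄ = [43362844/2617561 -35767360/2617561; -35767360/2617561 35911798/2617561]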